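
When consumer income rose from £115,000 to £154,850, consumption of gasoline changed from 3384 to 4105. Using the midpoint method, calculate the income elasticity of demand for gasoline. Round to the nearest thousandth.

0.652

%ΔQ = (4105 − 3384)/[(3384+4105)/2] = 721/3744.5 ≈ 0.1925.
%ΔM = (154,850 − 115,000)/[(115,000+154,850)/2] = 39850/134925 ≈ 0.2953.
E_I = %ΔQ/%ΔM ≈ 0.652.
E_I ∈ (0,1): normal good (necessity).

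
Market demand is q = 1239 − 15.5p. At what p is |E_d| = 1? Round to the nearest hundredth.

For linear demand q = a − bp, E = −bp/(a − bp). |E| = 1 ⇒ bp = a − bp ⇒ p = a/(2b).
p = 1239/(2·15.5) ≈ 39.97.

39.97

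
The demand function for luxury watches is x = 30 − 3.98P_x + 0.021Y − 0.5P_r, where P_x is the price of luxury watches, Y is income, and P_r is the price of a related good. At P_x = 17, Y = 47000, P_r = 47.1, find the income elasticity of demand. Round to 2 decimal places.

1.07

Evaluating quantity at (P_x, Y, P_r) gives x = 30 − 3.98(17) + 0.021(47000) − 0.5(47.1) = 30 − 67.66 + 987 − 23.55 = 925.79.
∂x/∂Y = +0.021, so E_I = 0.021·(47000/925.79) ≈ 1.07.
E_I > 1: normal good (luxury).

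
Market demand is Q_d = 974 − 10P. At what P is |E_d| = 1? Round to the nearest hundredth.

48.70

For linear demand Q_d = a − bP, E = −bP/(a − bP). |E| = 1 ⇒ bP = a − bP ⇒ P = a/(2b).
P = 974/(2·10) = 48.70.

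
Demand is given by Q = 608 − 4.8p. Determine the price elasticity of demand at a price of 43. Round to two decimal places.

At p = 43, Q = 401.6.
dQ/dp = −4.8.
Point elasticity E = (dQ/dp)·(p/Q) = -4.8 × 43/401.6 ≈ -0.51.
|E| < 1, so demand is inelastic at this price.

-0.51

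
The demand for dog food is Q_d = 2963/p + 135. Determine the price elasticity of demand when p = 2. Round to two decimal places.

At p = 2, Q_d = 1616.5.
dQ_d/dp = −2963/p² = −740.75.
Point elasticity E = (dQ_d/dp)·(p/Q_d) = -740.75 × 2/1616.5 ≈ -0.92.
|E| < 1, so demand is inelastic at this price.

-0.92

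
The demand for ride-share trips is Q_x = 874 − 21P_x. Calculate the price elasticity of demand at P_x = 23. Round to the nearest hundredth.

-1.24

At P_x = 23, Q_x = 391.
dQ_x/dP_x = −21.
Point elasticity E = (dQ_x/dP_x)·(P_x/Q_x) = -21 × 23/391 ≈ -1.24.
|E| > 1, so demand is elastic at this price.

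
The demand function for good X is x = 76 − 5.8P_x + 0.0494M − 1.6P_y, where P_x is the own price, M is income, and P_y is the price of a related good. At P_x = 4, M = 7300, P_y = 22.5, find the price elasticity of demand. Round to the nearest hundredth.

x = 76 − 5.8(4) + 0.0494(7300) − 1.6(22.5) = 76 − 23.2 + 360.62 − 36 = 377.42.
∂x/∂P_x = −5.8, so E_p = (−5.8)·(4/377.42) ≈ -0.06.
|E_p| < 1: demand is inelastic.

-0.06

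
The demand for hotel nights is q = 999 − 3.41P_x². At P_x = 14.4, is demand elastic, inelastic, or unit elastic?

At P_x = 14.4, q = 291.9024.
dq/dP_x = −2·3.41·P_x = −98.208.
Point elasticity E = (dq/dP_x)·(P_x/q) = -98.208 × 14.4/291.9024 ≈ -4.845.
|E| ≈ 4.845 > 1, so demand is elastic.

elastic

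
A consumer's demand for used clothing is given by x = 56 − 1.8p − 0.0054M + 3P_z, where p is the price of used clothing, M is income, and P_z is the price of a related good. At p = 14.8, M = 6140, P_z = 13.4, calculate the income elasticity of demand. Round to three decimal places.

-0.911

x = 56 − 1.8(14.8) − 0.0054(6140) + 3(13.4) = 56 − 26.64 − 33.156 + 40.2 = 36.404.
∂x/∂M = −0.0054, so E_I = -0.0054·(6140/36.404) ≈ -0.911.
E_I < 0: inferior good.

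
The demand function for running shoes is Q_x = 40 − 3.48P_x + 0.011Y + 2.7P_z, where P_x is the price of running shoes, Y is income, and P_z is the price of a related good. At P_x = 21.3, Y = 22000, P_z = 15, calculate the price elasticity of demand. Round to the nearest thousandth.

At the given point, Q_x = 40 − 3.48(21.3) + 0.011(22000) + 2.7(15) = 40 − 74.124 + 242 + 40.5 = 248.376.
∂Q_x/∂P_x = −3.48, so E_p = (−3.48)·(21.3/248.376) ≈ -0.298.
|E_p| < 1: demand is inelastic.

-0.298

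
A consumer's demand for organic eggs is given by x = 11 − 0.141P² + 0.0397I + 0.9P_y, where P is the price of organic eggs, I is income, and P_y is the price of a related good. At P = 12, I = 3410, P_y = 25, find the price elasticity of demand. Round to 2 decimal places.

-0.27

Evaluating quantity at (P, I, P_y) gives x = 11 − 0.141(12)² + 0.0397(3410) + 0.9(25) = 11 − 20.304 + 135.377 + 22.5 = 148.573.
∂x/∂P = −2·0.141·P = -3.384, so E_p = -3.384·(12/148.573) ≈ -0.27.
|E_p| < 1: demand is inelastic.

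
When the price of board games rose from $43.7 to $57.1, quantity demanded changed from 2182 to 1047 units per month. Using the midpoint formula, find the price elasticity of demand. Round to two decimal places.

-2.64

%Δq = (1047 − 2182)/[(2182 + 1047)/2] = -1135/1614.5 ≈ -0.7030.
%Δp = (57.1 − 43.7)/[(43.7 + 57.1)/2] = 13.4/50.4 ≈ 0.2659.
Arc elasticity E = %Δq/%Δp ≈ -0.7030/0.2659 ≈ -2.64.
|E| > 1: demand is elastic over this range.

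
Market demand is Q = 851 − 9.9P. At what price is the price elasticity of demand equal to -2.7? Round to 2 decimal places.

62.73

Set −bP/(a − bP) = −2.7 ⇒ bP = 2.7(a − bP) ⇒ bP(1+2.7) = 2.7·a.
P = 2.7·851/(9.9·3.7) ≈ 62.73.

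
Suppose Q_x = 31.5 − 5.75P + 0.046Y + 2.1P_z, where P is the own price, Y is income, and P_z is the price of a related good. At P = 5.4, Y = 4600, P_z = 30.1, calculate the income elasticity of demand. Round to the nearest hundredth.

Evaluating quantity at (P, Y, P_z) gives Q_x = 31.5 − 5.75(5.4) + 0.046(4600) + 2.1(30.1) = 31.5 − 31.05 + 211.6 + 63.21 = 275.26.
∂Q_x/∂Y = +0.046, so E_I = 0.046·(4600/275.26) ≈ 0.77.
E_I ∈ (0,1): normal good (necessity).

0.77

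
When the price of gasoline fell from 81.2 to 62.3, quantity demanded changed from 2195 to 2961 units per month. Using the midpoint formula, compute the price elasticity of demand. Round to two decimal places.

-1.13

%Δq = (2961 − 2195)/[(2195 + 2961)/2] = 766/2578 ≈ 0.2971.
%ΔP = (62.3 − 81.2)/[(81.2 + 62.3)/2] = -18.9/71.75 ≈ -0.2634.
Arc elasticity E = %Δq/%ΔP ≈ 0.2971/-0.2634 ≈ -1.13.
|E| > 1: demand is elastic over this range.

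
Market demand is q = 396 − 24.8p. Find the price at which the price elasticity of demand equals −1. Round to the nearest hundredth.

For linear demand q = a − bp, E = −bp/(a − bp). |E| = 1 ⇒ bp = a − bp ⇒ p = a/(2b).
p = 396/(2·24.8) ≈ 7.98.

7.98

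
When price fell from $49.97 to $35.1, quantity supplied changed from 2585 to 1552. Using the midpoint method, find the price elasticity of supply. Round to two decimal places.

1.43

%Δq = (1552 − 2585)/[(2585 + 1552)/2] = -1033/2068.5 ≈ -0.4994.
%Δp = (35.1 − 49.97)/[(49.97 + 35.1)/2] = -14.87/42.535 ≈ -0.3496.
Arc elasticity E = %Δq/%Δp ≈ -0.4994/-0.3496 ≈ 1.43.
|E| > 1: supply is elastic over this range.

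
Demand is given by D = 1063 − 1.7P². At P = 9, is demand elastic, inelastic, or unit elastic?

At P = 9, D = 925.3.
dD/dP = −2·1.7·P = −30.6.
Point elasticity E = (dD/dP)·(P/D) = -30.6 × 9/925.3 ≈ -0.298.
|E| ≈ 0.298 < 1, so demand is inelastic.

inelastic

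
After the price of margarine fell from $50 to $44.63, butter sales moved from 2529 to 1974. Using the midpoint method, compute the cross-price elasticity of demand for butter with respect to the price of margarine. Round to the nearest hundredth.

%ΔQ_x = (1974 − 2529)/[(2529+1974)/2] = -555/2251.5 ≈ -0.2465.
%ΔP_y = (44.63 − 50)/[(50+44.63)/2] ≈ -0.1135.
E_xy = -0.2465/-0.1135 ≈ 2.17.
E_xy > 0, so butter and margarine are substitutes.

2.17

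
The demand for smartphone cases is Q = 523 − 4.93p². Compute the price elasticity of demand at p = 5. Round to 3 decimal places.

-0.617

At p = 5, Q = 399.75.
dQ/dp = −2·4.93·p = −49.3.
Point elasticity E = (dQ/dp)·(p/Q) = -49.3 × 5/399.75 ≈ -0.617.
|E| < 1, so demand is inelastic at this price.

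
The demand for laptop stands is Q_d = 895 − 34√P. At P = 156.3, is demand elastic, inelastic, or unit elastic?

inelastic

At P = 156.3, Q_d = 469.932.
dQ_d/dP = −34/(2√P) = −34/(2·12.502).
Point elasticity E = (dQ_d/dP)·(P/Q_d) = -1.3598 × 156.3/469.932 ≈ -0.452.
|E| ≈ 0.452 < 1, so demand is inelastic.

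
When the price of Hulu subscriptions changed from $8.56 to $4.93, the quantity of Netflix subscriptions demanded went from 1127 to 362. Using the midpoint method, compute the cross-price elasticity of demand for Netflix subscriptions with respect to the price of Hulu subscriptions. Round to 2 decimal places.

1.91

%ΔQ_x = (362 − 1127)/[(1127+362)/2] = -765/744.5 ≈ -1.0275.
%ΔP_y = (4.93 − 8.56)/[(8.56+4.93)/2] ≈ -0.5382.
E_xy = -1.0275/-0.5382 ≈ 1.91.
E_xy > 0, so Netflix subscriptions and Hulu subscriptions are substitutes.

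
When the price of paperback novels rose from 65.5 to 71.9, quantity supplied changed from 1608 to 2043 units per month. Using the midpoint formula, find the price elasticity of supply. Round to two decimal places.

%Δq = (2043 − 1608)/[(1608 + 2043)/2] = 435/1825.5 ≈ 0.2383.
%ΔP = (71.9 − 65.5)/[(65.5 + 71.9)/2] = 6.4/68.7 ≈ 0.0932.
Arc elasticity E = %Δq/%ΔP ≈ 0.2383/0.0932 ≈ 2.56.
|E| > 1: supply is elastic over this range.

2.56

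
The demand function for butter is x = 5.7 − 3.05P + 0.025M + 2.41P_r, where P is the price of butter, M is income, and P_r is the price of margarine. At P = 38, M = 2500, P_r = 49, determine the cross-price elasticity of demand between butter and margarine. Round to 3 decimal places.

1.678

At the given point, x = 5.7 − 3.05(38) + 0.025(2500) + 2.41(49) = 5.7 − 115.9 + 62.5 + 118.09 = 70.39.
∂x/∂P_r = +2.41, so E_xy = 2.41·(49/70.39) ≈ 1.678.
E_xy > 0: the goods are substitutes.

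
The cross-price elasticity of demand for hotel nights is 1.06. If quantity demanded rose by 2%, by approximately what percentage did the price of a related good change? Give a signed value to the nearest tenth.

1.9

%ΔQ ≈ E × %ΔP_y ⇒ %ΔP_y = %ΔQ / E = (2%)/(1.06) ≈ 1.9%.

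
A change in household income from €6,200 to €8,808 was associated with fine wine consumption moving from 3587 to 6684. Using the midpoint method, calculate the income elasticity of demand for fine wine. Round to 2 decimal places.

1.74

%ΔQ = (6684 − 3587)/[(3587+6684)/2] = 3097/5135.5 ≈ 0.6031.
%ΔM = (8,808 − 6,200)/[(6,200+8,808)/2] = 2608/7504 ≈ 0.3475.
E_I = %ΔQ/%ΔM ≈ 1.74.
E_I > 1: normal good (luxury).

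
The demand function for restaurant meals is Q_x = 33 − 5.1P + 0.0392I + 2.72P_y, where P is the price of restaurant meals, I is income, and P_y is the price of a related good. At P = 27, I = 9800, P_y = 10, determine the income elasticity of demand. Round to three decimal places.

Q_x = 33 − 5.1(27) + 0.0392(9800) + 2.72(10) = 33 − 137.7 + 384.16 + 27.2 = 306.66.
∂Q_x/∂I = +0.0392, so E_I = 0.0392·(9800/306.66) ≈ 1.253.
E_I > 1: normal good (luxury).

1.253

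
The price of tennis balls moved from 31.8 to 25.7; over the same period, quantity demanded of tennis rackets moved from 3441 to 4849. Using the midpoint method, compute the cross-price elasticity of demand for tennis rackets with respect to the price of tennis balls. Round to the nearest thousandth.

%ΔQ_x = (4849 − 3441)/[(3441+4849)/2] = 1408/4145 ≈ 0.3397.
%ΔP_y = (25.7 − 31.8)/[(31.8+25.7)/2] ≈ -0.2122.
E_xy = 0.3397/-0.2122 ≈ -1.601.
E_xy < 0, so tennis rackets and tennis balls are complements.

-1.601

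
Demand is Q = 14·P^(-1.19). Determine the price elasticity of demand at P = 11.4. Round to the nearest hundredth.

For a Cobb–Douglas (constant-elasticity) form Q = A·P^α·…, the elasticity with respect to P equals the exponent α at every point.
Here the exponent on P is -1.19, so the price elasticity of demand is -1.19.

-1.19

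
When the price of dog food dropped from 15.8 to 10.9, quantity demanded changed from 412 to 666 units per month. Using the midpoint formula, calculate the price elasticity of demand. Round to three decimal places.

-1.284

%Δq = (666 − 412)/[(412 + 666)/2] = 254/539 ≈ 0.4712.
%ΔP = (10.9 − 15.8)/[(15.8 + 10.9)/2] = -4.9/13.35 ≈ -0.3670.
Arc elasticity E = %Δq/%ΔP ≈ 0.4712/-0.3670 ≈ -1.284.
|E| > 1: demand is elastic over this range.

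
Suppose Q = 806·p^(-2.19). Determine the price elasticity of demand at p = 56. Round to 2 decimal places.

For a Cobb–Douglas (constant-elasticity) form Q = A·p^α·…, the elasticity with respect to p equals the exponent α at every point.
Here the exponent on p is -2.19, so the price elasticity of demand is -2.19.

-2.19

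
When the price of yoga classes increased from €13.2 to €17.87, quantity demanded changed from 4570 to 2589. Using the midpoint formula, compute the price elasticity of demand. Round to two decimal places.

-1.84

%Δq = (2589 − 4570)/[(4570 + 2589)/2] = -1981/3579.5 ≈ -0.5534.
%ΔP = (17.87 − 13.2)/[(13.2 + 17.87)/2] = 4.67/15.535 ≈ 0.3006.
Arc elasticity E = %Δq/%ΔP ≈ -0.5534/0.3006 ≈ -1.84.
|E| > 1: demand is elastic over this range.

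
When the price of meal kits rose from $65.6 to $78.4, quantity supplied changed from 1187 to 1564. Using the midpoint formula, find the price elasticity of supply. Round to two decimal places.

%ΔQ = (1564 − 1187)/[(1187 + 1564)/2] = 377/1375.5 ≈ 0.2741.
%Δp = (78.4 − 65.6)/[(65.6 + 78.4)/2] = 12.8/72 ≈ 0.1778.
Arc elasticity E = %ΔQ/%Δp ≈ 0.2741/0.1778 ≈ 1.54.
|E| > 1: supply is elastic over this range.

1.54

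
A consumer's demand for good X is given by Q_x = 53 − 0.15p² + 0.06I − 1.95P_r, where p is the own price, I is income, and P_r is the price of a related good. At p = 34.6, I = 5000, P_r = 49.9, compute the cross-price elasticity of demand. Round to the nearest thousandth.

-1.278

Q_x = 53 − 0.15(34.6)² + 0.06(5000) − 1.95(49.9) = 53 − 179.574 + 300 − 97.305 = 76.121.
∂Q_x/∂P_r = −1.95, so E_xy = -1.95·(49.9/76.121) ≈ -1.278.
E_xy < 0: the goods are complements.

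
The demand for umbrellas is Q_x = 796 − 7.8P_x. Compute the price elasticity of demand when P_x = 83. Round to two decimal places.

-4.36

At P_x = 83, Q_x = 148.6.
dQ_x/dP_x = −7.8.
Point elasticity E = (dQ_x/dP_x)·(P_x/Q_x) = -7.8 × 83/148.6 ≈ -4.36.
|E| > 1, so demand is elastic at this price.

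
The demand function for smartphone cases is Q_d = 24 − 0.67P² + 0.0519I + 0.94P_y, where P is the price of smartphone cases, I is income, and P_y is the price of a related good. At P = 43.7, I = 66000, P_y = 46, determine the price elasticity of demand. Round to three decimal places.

Substituting, Q_d = 24 − 0.67(43.7)² + 0.0519(66000) + 0.94(46) = 24 − 1279.4923 + 3425.4 + 43.24 = 2213.1477.
∂Q_d/∂P = −2·0.67·P = -58.558, so E_p = -58.558·(43.7/2213.1477) ≈ -1.156.
|E_p| > 1: demand is elastic.

-1.156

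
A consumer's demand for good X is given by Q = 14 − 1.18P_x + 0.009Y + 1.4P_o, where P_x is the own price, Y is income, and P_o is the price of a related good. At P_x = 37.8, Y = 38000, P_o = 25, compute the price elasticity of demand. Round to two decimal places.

-0.13

First evaluate Q: 14 − 1.18(37.8) + 0.009(38000) + 1.4(25) = 14 − 44.604 + 342 + 35 = 346.396.
∂Q/∂P_x = −1.18, so E_p = (−1.18)·(37.8/346.396) ≈ -0.13.
|E_p| < 1: demand is inelastic.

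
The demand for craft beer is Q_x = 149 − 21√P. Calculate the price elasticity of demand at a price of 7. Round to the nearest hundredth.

-0.30

At P = 7, Q_x = 93.4392.
dQ_x/dP = −21/(2√P) = −21/(2·2.6458).
Point elasticity E = (dQ_x/dP)·(P/Q_x) = -3.9686 × 7/93.4392 ≈ -0.30.
|E| < 1, so demand is inelastic at this price.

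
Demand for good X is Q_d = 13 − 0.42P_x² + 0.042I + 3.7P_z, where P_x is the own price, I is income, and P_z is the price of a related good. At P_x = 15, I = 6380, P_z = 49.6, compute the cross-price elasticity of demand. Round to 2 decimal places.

0.50

Evaluating quantity at (P_x, I, P_z) gives Q_d = 13 − 0.42(15)² + 0.042(6380) + 3.7(49.6) = 13 − 94.5 + 267.96 + 183.52 = 369.98.
∂Q_d/∂P_z = +3.7, so E_xy = 3.7·(49.6/369.98) ≈ 0.50.
E_xy > 0: the goods are substitutes.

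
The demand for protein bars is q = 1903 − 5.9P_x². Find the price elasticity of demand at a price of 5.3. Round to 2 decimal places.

At P_x = 5.3, q = 1737.269.
dq/dP_x = −2·5.9·P_x = −62.54.
Point elasticity E = (dq/dP_x)·(P_x/q) = -62.54 × 5.3/1737.269 ≈ -0.19.
|E| < 1, so demand is inelastic at this price.

-0.19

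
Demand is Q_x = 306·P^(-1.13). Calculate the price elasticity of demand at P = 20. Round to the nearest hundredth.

-1.13

For a Cobb–Douglas (constant-elasticity) form Q_x = A·P^α·…, the elasticity with respect to P equals the exponent α at every point.
Here the exponent on P is -1.13, so the price elasticity of demand is -1.13.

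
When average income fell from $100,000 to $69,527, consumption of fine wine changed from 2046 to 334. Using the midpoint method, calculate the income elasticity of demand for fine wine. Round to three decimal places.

%ΔQ = (334 − 2046)/[(2046+334)/2] = -1712/1190 ≈ -1.4387.
%ΔM = (69,527 − 100,000)/[(100,000+69,527)/2] = -30473/84763.5 ≈ -0.3595.
E_I = %ΔQ/%ΔM ≈ 4.002.
E_I > 1: normal good (luxury).

4.002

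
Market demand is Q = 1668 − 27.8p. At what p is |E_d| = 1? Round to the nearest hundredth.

30.00

For linear demand Q = a − bp, E = −bp/(a − bp). |E| = 1 ⇒ bp = a − bp ⇒ p = a/(2b).
p = 1668/(2·27.8) = 30.00.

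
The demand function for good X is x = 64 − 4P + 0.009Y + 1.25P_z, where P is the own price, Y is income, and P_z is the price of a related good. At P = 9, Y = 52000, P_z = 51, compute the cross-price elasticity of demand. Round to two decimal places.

Substituting, x = 64 − 4(9) + 0.009(52000) + 1.25(51) = 64 − 36 + 468 + 63.75 = 559.75.
∂x/∂P_z = +1.25, so E_xy = 1.25·(51/559.75) ≈ 0.11.
E_xy > 0: the goods are substitutes.

0.11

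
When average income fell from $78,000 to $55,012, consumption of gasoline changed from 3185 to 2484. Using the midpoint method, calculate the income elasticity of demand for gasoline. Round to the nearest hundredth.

0.72

%ΔQ = (2484 − 3185)/[(3185+2484)/2] = -701/2834.5 ≈ -0.2473.
%ΔI = (55,012 − 78,000)/[(78,000+55,012)/2] = -22988/66506 ≈ -0.3457.
E_I = %ΔQ/%ΔI ≈ 0.72.
E_I ∈ (0,1): normal good (necessity).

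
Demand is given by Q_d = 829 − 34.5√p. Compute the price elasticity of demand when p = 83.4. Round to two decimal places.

-0.31

At p = 83.4, Q_d = 513.9336.
dQ_d/dp = −34.5/(2√p) = −34.5/(2·9.1324).
Point elasticity E = (dQ_d/dp)·(p/Q_d) = -1.8889 × 83.4/513.9336 ≈ -0.31.
|E| < 1, so demand is inelastic at this price.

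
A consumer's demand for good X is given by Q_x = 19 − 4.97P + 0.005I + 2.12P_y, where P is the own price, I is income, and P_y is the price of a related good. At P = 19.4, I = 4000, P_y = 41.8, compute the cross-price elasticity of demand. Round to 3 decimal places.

Evaluating quantity at (P, I, P_y) gives Q_x = 19 − 4.97(19.4) + 0.005(4000) + 2.12(41.8) = 19 − 96.418 + 20 + 88.616 = 31.198.
∂Q_x/∂P_y = +2.12, so E_xy = 2.12·(41.8/31.198) ≈ 2.840.
E_xy > 0: the goods are substitutes.

2.840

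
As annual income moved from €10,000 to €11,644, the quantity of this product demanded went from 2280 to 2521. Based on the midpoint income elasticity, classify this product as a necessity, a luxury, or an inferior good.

necessity

%ΔQ = (2521 − 2280)/[(2280+2521)/2] = 241/2400.5 ≈ 0.1004.
%ΔI = (11,644 − 10,000)/[(10,000+11,644)/2] = 1644/10822 ≈ 0.1519.
E_I = %ΔQ/%ΔI ≈ 0.661.
E_I ∈ (0,1): normal good (necessity).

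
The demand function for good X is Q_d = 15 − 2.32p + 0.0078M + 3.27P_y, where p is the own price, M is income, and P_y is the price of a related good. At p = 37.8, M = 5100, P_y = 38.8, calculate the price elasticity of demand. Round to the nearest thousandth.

First evaluate Q_d: 15 − 2.32(37.8) + 0.0078(5100) + 3.27(38.8) = 15 − 87.696 + 39.78 + 126.876 = 93.96.
∂Q_d/∂p = −2.32, so E_p = (−2.32)·(37.8/93.96) ≈ -0.933.
|E_p| < 1: demand is inelastic.

-0.933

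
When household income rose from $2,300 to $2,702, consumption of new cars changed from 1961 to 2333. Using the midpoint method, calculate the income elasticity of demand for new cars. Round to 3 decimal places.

1.078

%ΔQ = (2333 − 1961)/[(1961+2333)/2] = 372/2147 ≈ 0.1733.
%ΔM = (2,702 − 2,300)/[(2,300+2,702)/2] = 402/2501 ≈ 0.1607.
E_I = %ΔQ/%ΔM ≈ 1.078.
E_I > 1: normal good (luxury).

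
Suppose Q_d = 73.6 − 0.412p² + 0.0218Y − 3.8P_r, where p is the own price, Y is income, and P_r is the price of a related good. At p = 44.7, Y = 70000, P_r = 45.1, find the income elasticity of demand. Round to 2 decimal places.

2.52

Evaluating quantity at (p, Y, P_r) gives Q_d = 73.6 − 0.412(44.7)² + 0.0218(70000) − 3.8(45.1) = 73.6 − 823.2131 + 1526 − 171.38 = 605.0069.
∂Q_d/∂Y = +0.0218, so E_I = 0.0218·(70000/605.0069) ≈ 2.52.
E_I > 1: normal good (luxury).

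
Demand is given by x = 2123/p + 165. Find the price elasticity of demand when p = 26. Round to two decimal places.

At p = 26, x = 246.6538.
dx/dp = −2123/p² = −3.1405.
Point elasticity E = (dx/dp)·(p/x) = -3.1405 × 26/246.6538 ≈ -0.33.
|E| < 1, so demand is inelastic at this price.

-0.33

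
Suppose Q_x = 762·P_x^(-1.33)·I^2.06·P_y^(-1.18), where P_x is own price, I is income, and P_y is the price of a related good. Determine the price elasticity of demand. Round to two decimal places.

-1.33

For a Cobb–Douglas (constant-elasticity) form Q_x = A·P_x^α·…, the elasticity with respect to P_x equals the exponent α at every point.
Here the exponent on P_x is -1.33, so the price elasticity of demand is -1.33.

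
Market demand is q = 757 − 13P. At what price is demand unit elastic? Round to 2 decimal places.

29.12

For linear demand q = a − bP, E = −bP/(a − bP). |E| = 1 ⇒ bP = a − bP ⇒ P = a/(2b).
P = 757/(2·13) ≈ 29.12.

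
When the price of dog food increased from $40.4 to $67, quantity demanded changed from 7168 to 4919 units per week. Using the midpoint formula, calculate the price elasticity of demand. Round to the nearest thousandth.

-0.751

%Δq = (4919 − 7168)/[(7168 + 4919)/2] = -2249/6043.5 ≈ -0.3721.
%Δp = (67 − 40.4)/[(40.4 + 67)/2] = 26.6/53.7 ≈ 0.4953.
Arc elasticity E = %Δq/%Δp ≈ -0.3721/0.4953 ≈ -0.751.
|E| < 1: demand is inelastic over this range.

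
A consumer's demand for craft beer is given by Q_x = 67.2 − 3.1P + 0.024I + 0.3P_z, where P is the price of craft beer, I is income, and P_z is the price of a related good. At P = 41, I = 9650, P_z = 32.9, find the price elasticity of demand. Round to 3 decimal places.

Evaluating quantity at (P, I, P_z) gives Q_x = 67.2 − 3.1(41) + 0.024(9650) + 0.3(32.9) = 67.2 − 127.1 + 231.6 + 9.87 = 181.57.
∂Q_x/∂P = −3.1, so E_p = (−3.1)·(41/181.57) ≈ -0.700.
|E_p| < 1: demand is inelastic.

-0.700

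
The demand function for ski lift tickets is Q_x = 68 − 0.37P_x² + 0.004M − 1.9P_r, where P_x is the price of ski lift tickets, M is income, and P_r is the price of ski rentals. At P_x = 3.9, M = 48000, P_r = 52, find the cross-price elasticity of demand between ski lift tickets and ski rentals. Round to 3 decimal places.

Evaluating quantity at (P_x, M, P_r) gives Q_x = 68 − 0.37(3.9)² + 0.004(48000) − 1.9(52) = 68 − 5.6277 + 192 − 98.8 = 155.5723.
∂Q_x/∂P_r = −1.9, so E_xy = -1.9·(52/155.5723) ≈ -0.635.
E_xy < 0: the goods are complements.

-0.635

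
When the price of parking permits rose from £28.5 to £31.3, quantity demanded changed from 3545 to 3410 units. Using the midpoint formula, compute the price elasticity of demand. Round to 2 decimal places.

-0.41

%Δq = (3410 − 3545)/[(3545 + 3410)/2] = -135/3477.5 ≈ -0.0388.
%Δp = (31.3 − 28.5)/[(28.5 + 31.3)/2] = 2.8/29.9 ≈ 0.0936.
Arc elasticity E = %Δq/%Δp ≈ -0.0388/0.0936 ≈ -0.41.
|E| < 1: demand is inelastic over this range.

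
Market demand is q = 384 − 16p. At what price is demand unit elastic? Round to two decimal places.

For linear demand q = a − bp, E = −bp/(a − bp). |E| = 1 ⇒ bp = a − bp ⇒ p = a/(2b).
p = 384/(2·16) = 12.00.

12.00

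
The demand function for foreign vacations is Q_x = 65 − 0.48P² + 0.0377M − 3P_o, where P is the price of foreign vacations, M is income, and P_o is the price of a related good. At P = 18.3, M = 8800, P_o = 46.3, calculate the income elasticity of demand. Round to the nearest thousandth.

3.416

Substituting, Q_x = 65 − 0.48(18.3)² + 0.0377(8800) − 3(46.3) = 65 − 160.7472 + 331.76 − 138.9 = 97.1128.
∂Q_x/∂M = +0.0377, so E_I = 0.0377·(8800/97.1128) ≈ 3.416.
E_I > 1: normal good (luxury).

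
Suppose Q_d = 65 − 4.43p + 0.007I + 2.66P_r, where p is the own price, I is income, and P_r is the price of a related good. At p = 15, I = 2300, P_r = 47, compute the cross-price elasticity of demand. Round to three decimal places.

0.895

At the given point, Q_d = 65 − 4.43(15) + 0.007(2300) + 2.66(47) = 65 − 66.45 + 16.1 + 125.02 = 139.67.
∂Q_d/∂P_r = +2.66, so E_xy = 2.66·(47/139.67) ≈ 0.895.
E_xy > 0: the goods are substitutes.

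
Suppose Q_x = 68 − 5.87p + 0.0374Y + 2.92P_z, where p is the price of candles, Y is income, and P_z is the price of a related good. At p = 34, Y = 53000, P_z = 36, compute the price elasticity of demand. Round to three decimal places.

At the given point, Q_x = 68 − 5.87(34) + 0.0374(53000) + 2.92(36) = 68 − 199.58 + 1982.2 + 105.12 = 1955.74.
∂Q_x/∂p = −5.87, so E_p = (−5.87)·(34/1955.74) ≈ -0.102.
|E_p| < 1: demand is inelastic.

-0.102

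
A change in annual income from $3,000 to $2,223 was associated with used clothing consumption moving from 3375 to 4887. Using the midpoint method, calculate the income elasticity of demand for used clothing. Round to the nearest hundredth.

%ΔQ = (4887 − 3375)/[(3375+4887)/2] = 1512/4131 ≈ 0.3660.
%ΔM = (2,223 − 3,000)/[(3,000+2,223)/2] = -777/2611.5 ≈ -0.2975.
E_I = %ΔQ/%ΔM ≈ -1.23.
E_I < 0: inferior good.

-1.23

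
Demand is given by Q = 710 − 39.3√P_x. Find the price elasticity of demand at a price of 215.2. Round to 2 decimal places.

-2.16

At P_x = 215.2, Q = 133.4809.
dQ/dP_x = −39.3/(2√P_x) = −39.3/(2·14.6697).
Point elasticity E = (dQ/dP_x)·(P_x/Q) = -1.3395 × 215.2/133.4809 ≈ -2.16.
|E| > 1, so demand is elastic at this price.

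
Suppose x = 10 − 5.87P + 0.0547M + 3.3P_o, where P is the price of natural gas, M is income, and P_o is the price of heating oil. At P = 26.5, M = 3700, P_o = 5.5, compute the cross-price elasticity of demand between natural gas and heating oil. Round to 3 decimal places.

At the given point, x = 10 − 5.87(26.5) + 0.0547(3700) + 3.3(5.5) = 10 − 155.555 + 202.39 + 18.15 = 74.985.
∂x/∂P_o = +3.3, so E_xy = 3.3·(5.5/74.985) ≈ 0.242.
E_xy > 0: the goods are substitutes.

0.242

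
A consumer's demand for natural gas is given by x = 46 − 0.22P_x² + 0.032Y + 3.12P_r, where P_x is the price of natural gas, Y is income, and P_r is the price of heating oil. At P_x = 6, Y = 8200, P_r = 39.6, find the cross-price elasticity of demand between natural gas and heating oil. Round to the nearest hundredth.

0.29

x = 46 − 0.22(6)² + 0.032(8200) + 3.12(39.6) = 46 − 7.92 + 262.4 + 123.552 = 424.032.
∂x/∂P_r = +3.12, so E_xy = 3.12·(39.6/424.032) ≈ 0.29.
E_xy > 0: the goods are substitutes.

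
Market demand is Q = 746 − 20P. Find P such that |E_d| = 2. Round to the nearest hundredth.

24.87

Set −bP/(a − bP) = −2 ⇒ bP = 2(a − bP) ⇒ bP(1+2) = 2·a.
P = 2·746/(20·3) ≈ 24.87.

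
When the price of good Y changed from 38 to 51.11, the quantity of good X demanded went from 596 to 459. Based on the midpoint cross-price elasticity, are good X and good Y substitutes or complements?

%ΔQ_x = (459 − 596)/[(596+459)/2] = -137/527.5 ≈ -0.2597.
%ΔP_y = (51.11 − 38)/[(38+51.11)/2] ≈ 0.2942.
E_xy = -0.2597/0.2942 ≈ -0.883.
E_xy < 0, so the goods are complements.

complements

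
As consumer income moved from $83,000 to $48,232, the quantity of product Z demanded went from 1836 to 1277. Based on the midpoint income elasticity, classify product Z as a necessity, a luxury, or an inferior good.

%ΔQ = (1277 − 1836)/[(1836+1277)/2] = -559/1556.5 ≈ -0.3591.
%ΔI = (48,232 − 83,000)/[(83,000+48,232)/2] = -34768/65616 ≈ -0.5299.
E_I = %ΔQ/%ΔI ≈ 0.678.
E_I ∈ (0,1): normal good (necessity).

necessity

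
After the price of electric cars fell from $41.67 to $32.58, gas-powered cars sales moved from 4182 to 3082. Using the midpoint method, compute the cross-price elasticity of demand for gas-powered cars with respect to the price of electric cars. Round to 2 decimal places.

1.24

%ΔQ_x = (3082 − 4182)/[(4182+3082)/2] = -1100/3632 ≈ -0.3029.
%ΔP_y = (32.58 − 41.67)/[(41.67+32.58)/2] ≈ -0.2448.
E_xy = -0.3029/-0.2448 ≈ 1.24.
E_xy > 0, so gas-powered cars and electric cars are substitutes.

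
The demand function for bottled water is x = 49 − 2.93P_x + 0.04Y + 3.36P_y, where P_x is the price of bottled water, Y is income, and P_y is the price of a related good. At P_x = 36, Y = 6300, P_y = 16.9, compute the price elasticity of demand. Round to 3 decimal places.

-0.418

Substituting, x = 49 − 2.93(36) + 0.04(6300) + 3.36(16.9) = 49 − 105.48 + 252 + 56.784 = 252.304.
∂x/∂P_x = −2.93, so E_p = (−2.93)·(36/252.304) ≈ -0.418.
|E_p| < 1: demand is inelastic.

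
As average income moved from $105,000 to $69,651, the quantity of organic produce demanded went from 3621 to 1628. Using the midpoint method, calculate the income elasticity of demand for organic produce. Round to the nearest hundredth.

%ΔQ = (1628 − 3621)/[(3621+1628)/2] = -1993/2624.5 ≈ -0.7594.
%ΔY = (69,651 − 105,000)/[(105,000+69,651)/2] = -35349/87325.5 ≈ -0.4048.
E_I = %ΔQ/%ΔY ≈ 1.88.
E_I > 1: normal good (luxury).

1.88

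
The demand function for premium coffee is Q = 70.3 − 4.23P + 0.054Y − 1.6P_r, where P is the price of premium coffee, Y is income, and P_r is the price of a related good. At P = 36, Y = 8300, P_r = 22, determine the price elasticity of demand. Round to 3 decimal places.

-0.460

First evaluate Q: 70.3 − 4.23(36) + 0.054(8300) − 1.6(22) = 70.3 − 152.28 + 448.2 − 35.2 = 331.02.
∂Q/∂P = −4.23, so E_p = (−4.23)·(36/331.02) ≈ -0.460.
|E_p| < 1: demand is inelastic.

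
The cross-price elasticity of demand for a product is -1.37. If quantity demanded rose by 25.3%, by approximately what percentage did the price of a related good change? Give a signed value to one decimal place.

-18.5

%ΔQ ≈ E × %ΔP_y ⇒ %ΔP_y = %ΔQ / E = (25.3%)/(-1.37) ≈ -18.5%.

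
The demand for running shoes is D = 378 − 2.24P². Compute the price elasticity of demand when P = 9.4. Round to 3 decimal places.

At P = 9.4, D = 180.0736.
dD/dP = −2·2.24·P = −42.112.
Point elasticity E = (dD/dP)·(P/D) = -42.112 × 9.4/180.0736 ≈ -2.198.
|E| > 1, so demand is elastic at this price.

-2.198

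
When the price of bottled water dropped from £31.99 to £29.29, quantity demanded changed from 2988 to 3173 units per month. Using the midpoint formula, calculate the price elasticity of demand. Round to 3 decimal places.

%ΔQ = (3173 − 2988)/[(2988 + 3173)/2] = 185/3080.5 ≈ 0.0601.
%Δp = (29.29 − 31.99)/[(31.99 + 29.29)/2] = -2.7/30.64 ≈ -0.0881.
Arc elasticity E = %ΔQ/%Δp ≈ 0.0601/-0.0881 ≈ -0.682.
|E| < 1: demand is inelastic over this range.

-0.682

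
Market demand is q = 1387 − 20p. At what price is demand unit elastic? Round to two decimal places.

34.68

For linear demand q = a − bp, E = −bp/(a − bp). |E| = 1 ⇒ bp = a − bp ⇒ p = a/(2b).
p = 1387/(2·20) ≈ 34.68.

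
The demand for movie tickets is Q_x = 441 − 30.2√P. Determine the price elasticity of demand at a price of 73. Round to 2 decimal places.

-0.71

At P = 73, Q_x = 182.9711.
dQ_x/dP = −30.2/(2√P) = −30.2/(2·8.544).
Point elasticity E = (dQ_x/dP)·(P/Q_x) = -1.7673 × 73/182.9711 ≈ -0.71.
|E| < 1, so demand is inelastic at this price.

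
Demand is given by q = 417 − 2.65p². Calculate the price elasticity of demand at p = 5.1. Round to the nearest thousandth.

-0.396

At p = 5.1, q = 348.0735.
dq/dp = −2·2.65·p = −27.03.
Point elasticity E = (dq/dp)·(p/q) = -27.03 × 5.1/348.0735 ≈ -0.396.
|E| < 1, so demand is inelastic at this price.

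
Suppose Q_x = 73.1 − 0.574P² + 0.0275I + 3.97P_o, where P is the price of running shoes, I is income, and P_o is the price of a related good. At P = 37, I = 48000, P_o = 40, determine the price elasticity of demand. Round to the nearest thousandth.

-2.051

Q_x = 73.1 − 0.574(37)² + 0.0275(48000) + 3.97(40) = 73.1 − 785.806 + 1320 + 158.8 = 766.094.
∂Q_x/∂P = −2·0.574·P = -42.476, so E_p = -42.476·(37/766.094) ≈ -2.051.
|E_p| > 1: demand is elastic.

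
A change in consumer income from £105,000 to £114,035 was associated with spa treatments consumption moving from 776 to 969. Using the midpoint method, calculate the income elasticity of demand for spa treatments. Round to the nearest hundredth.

2.68

%ΔQ = (969 − 776)/[(776+969)/2] = 193/872.5 ≈ 0.2212.
%ΔI = (114,035 − 105,000)/[(105,000+114,035)/2] = 9035/109517.5 ≈ 0.0825.
E_I = %ΔQ/%ΔI ≈ 2.68.
E_I > 1: normal good (luxury).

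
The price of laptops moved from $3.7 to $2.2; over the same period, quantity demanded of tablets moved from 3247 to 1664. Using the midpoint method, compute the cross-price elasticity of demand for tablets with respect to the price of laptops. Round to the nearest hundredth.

1.27

%ΔQ_x = (1664 − 3247)/[(3247+1664)/2] = -1583/2455.5 ≈ -0.6447.
%ΔP_y = (2.2 − 3.7)/[(3.7+2.2)/2] ≈ -0.5085.
E_xy = -0.6447/-0.5085 ≈ 1.27.
E_xy > 0, so tablets and laptops are substitutes.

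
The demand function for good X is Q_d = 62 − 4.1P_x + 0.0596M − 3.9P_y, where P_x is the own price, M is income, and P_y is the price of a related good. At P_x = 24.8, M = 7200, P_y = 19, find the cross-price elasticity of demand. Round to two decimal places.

-0.23

Substituting, Q_d = 62 − 4.1(24.8) + 0.0596(7200) − 3.9(19) = 62 − 101.68 + 429.12 − 74.1 = 315.34.
∂Q_d/∂P_y = −3.9, so E_xy = -3.9·(19/315.34) ≈ -0.23.
E_xy < 0: the goods are complements.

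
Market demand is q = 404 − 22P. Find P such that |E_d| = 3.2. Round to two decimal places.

Set −bP/(a − bP) = −3.2 ⇒ bP = 3.2(a − bP) ⇒ bP(1+3.2) = 3.2·a.
P = 3.2·404/(22·4.2) ≈ 13.99.

13.99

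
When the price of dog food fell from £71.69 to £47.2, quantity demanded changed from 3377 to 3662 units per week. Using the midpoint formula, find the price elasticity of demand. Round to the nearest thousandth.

%Δq = (3662 − 3377)/[(3377 + 3662)/2] = 285/3519.5 ≈ 0.0810.
%Δp = (47.2 − 71.69)/[(71.69 + 47.2)/2] = -24.49/59.445 ≈ -0.4120.
Arc elasticity E = %Δq/%Δp ≈ 0.0810/-0.4120 ≈ -0.197.
|E| < 1: demand is inelastic over this range.

-0.197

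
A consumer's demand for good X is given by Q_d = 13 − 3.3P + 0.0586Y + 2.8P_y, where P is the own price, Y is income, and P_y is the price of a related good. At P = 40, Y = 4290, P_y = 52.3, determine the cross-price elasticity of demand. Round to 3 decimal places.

Substituting, Q_d = 13 − 3.3(40) + 0.0586(4290) + 2.8(52.3) = 13 − 132 + 251.394 + 146.44 = 278.834.
∂Q_d/∂P_y = +2.8, so E_xy = 2.8·(52.3/278.834) ≈ 0.525.
E_xy > 0: the goods are substitutes.

0.525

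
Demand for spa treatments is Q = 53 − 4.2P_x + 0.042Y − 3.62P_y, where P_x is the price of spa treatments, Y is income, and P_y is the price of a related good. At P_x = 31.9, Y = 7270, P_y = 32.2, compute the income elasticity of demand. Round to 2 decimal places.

At the given point, Q = 53 − 4.2(31.9) + 0.042(7270) − 3.62(32.2) = 53 − 133.98 + 305.34 − 116.564 = 107.796.
∂Q/∂Y = +0.042, so E_I = 0.042·(7270/107.796) ≈ 2.83.
E_I > 1: normal good (luxury).

2.83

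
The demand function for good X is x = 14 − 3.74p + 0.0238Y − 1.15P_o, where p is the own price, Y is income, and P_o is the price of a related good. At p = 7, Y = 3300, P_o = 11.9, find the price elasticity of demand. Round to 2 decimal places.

First evaluate x: 14 − 3.74(7) + 0.0238(3300) − 1.15(11.9) = 14 − 26.18 + 78.54 − 13.685 = 52.675.
∂x/∂p = −3.74, so E_p = (−3.74)·(7/52.675) ≈ -0.50.
|E_p| < 1: demand is inelastic.

-0.50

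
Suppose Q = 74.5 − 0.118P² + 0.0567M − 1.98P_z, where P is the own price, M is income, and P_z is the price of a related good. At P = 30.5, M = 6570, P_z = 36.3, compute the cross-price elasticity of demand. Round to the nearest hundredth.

-0.27

At the given point, Q = 74.5 − 0.118(30.5)² + 0.0567(6570) − 1.98(36.3) = 74.5 − 109.7695 + 372.519 − 71.874 = 265.3755.
∂Q/∂P_z = −1.98, so E_xy = -1.98·(36.3/265.3755) ≈ -0.27.
E_xy < 0: the goods are complements.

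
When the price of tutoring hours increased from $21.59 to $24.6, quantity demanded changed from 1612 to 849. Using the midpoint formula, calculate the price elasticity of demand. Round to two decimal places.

-4.76

%Δq = (849 − 1612)/[(1612 + 849)/2] = -763/1230.5 ≈ -0.6201.
%ΔP = (24.6 − 21.59)/[(21.59 + 24.6)/2] = 3.01/23.095 ≈ 0.1303.
Arc elasticity E = %Δq/%ΔP ≈ -0.6201/0.1303 ≈ -4.76.
|E| > 1: demand is elastic over this range.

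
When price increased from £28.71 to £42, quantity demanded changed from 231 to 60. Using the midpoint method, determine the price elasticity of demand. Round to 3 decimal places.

-3.127

%Δq = (60 − 231)/[(231 + 60)/2] = -171/145.5 ≈ -1.1753.
%ΔP = (42 − 28.71)/[(28.71 + 42)/2] = 13.29/35.355 ≈ 0.3759.
Arc elasticity E = %Δq/%ΔP ≈ -1.1753/0.3759 ≈ -3.127.
|E| > 1: demand is elastic over this range.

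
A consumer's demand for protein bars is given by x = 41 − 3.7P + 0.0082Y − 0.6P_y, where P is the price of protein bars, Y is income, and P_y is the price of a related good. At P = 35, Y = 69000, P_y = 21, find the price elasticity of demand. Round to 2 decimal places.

-0.28

Evaluating quantity at (P, Y, P_y) gives x = 41 − 3.7(35) + 0.0082(69000) − 0.6(21) = 41 − 129.5 + 565.8 − 12.6 = 464.7.
∂x/∂P = −3.7, so E_p = (−3.7)·(35/464.7) ≈ -0.28.
|E_p| < 1: demand is inelastic.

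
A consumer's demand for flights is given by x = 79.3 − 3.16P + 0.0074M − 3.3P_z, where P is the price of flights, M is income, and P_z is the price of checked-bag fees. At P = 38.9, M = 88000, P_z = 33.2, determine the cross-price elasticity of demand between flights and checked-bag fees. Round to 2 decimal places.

-0.22

Substituting, x = 79.3 − 3.16(38.9) + 0.0074(88000) − 3.3(33.2) = 79.3 − 122.924 + 651.2 − 109.56 = 498.016.
∂x/∂P_z = −3.3, so E_xy = -3.3·(33.2/498.016) ≈ -0.22.
E_xy < 0: the goods are complements.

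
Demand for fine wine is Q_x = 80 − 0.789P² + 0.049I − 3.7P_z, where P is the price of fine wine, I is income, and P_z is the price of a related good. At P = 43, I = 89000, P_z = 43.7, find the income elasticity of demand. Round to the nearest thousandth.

1.546

Substituting, Q_x = 80 − 0.789(43)² + 0.049(89000) − 3.7(43.7) = 80 − 1458.861 + 4361 − 161.69 = 2820.449.
∂Q_x/∂I = +0.049, so E_I = 0.049·(89000/2820.449) ≈ 1.546.
E_I > 1: normal good (luxury).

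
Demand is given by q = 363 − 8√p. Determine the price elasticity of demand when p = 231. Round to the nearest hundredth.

-0.25

At p = 231, q = 241.4105.
dq/dp = −8/(2√p) = −8/(2·15.1987).
Point elasticity E = (dq/dp)·(p/q) = -0.2632 × 231/241.4105 ≈ -0.25.
|E| < 1, so demand is inelastic at this price.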